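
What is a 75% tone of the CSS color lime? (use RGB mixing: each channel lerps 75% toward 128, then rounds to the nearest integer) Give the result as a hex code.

#60A060

CSS lime is rgb(0, 255, 0).
A 75% tone moves each channel 75% toward 128:
  R: 0 + 0.75×(128−0) = 0 + 96 = 96 → 96
  G: 255 + 0.75×(128−255) = 255 − 95.25 = 159.75 → 160
  B: 0 + 96 = 96 → 96
rgb(96, 160, 96) = #60A060.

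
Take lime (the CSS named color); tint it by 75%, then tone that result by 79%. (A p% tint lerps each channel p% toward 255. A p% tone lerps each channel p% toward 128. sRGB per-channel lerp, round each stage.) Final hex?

#8D9B8D

CSS lime is rgb(0, 255, 0).
Per channel, c → c + 0.75(255 − c):
  R: 0 + 0.75×(255−0) = 0 + 191.25 = 191.25 → 191
  G: 255 + 0.75×(255−255) = 255 + 0 = 255 → 255
  B: 0 + 191.25 = 191.25 → 191
After the tint: rgb(191, 255, 191) = #BFFFBF.
A 79% tone moves each channel 79% toward 128:
  R: 191 + 0.79×(128−191) = 191 − 49.77 = 141.23 → 141
  G: 255 + 0.79×(128−255) = 255 − 100.33 = 154.67 → 155
  B: 191 − 49.77 = 141.23 → 141
rgb(141, 155, 141) = #8D9B8D.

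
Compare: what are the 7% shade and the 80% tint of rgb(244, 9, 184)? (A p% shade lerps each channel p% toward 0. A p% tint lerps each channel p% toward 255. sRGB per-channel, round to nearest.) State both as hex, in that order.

7% shade:
  R: 244 + 0.07×(0−244) = 244 − 17.08 = 226.92 → 227
  G: 9 + 0.07×(0−9) = 9 − 0.63 = 8.37 → 8
  B: 184 − 12.88 = 171.12 → 171
  → #E308AB
80% tint:
  R: 244 + 0.8×(255−244) = 244 + 8.8 = 252.8 → 253
  G: 9 + 0.8×(255−9) = 9 + 196.8 = 205.8 → 206
  B: 184 + 56.8 = 240.8 → 241
  → #FDCEF1

#E308AB, #FDCEF1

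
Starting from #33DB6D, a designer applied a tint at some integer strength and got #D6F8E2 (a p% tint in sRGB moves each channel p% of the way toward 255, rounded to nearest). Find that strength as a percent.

80%

#33DB6D is rgb(51, 219, 109); #D6F8E2 is rgb(214, 248, 226).
On the R channel (widest range): 214 ≈ 51 + (p/100)(255 − 51), so p ≈ 100×(214 − 51)/(255 − 51) = 16300/204 = 79.90.
p = 80 reproduces all three channels after rounding.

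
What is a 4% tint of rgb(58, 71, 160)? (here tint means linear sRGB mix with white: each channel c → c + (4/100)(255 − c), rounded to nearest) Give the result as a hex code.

#424EA4

A 4% tint moves each channel 4% toward 255:
  R: 58 + 0.04×(255−58) = 58 + 7.88 = 65.88 → 66
  G: 71 + 7.36 = 78.36 → 78
  B: 160 + 0.04×(255−160) = 160 + 3.8 = 163.8 → 164
rgb(66, 78, 164) = #424EA4.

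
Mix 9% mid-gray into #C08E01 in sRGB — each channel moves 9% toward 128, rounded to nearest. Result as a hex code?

#BA8D0C

#C08E01 is rgb(192, 142, 1).
Lerp each channel 9% toward 128:
  R: 192 − 5.76 = 186.24 → 186
  G: 142 + 0.09×(128−142) = 142 − 1.26 = 140.74 → 141
  B: 1 + 0.09×(128−1) = 1 + 11.43 = 12.43 → 12
rgb(186, 141, 12) = #BA8D0C.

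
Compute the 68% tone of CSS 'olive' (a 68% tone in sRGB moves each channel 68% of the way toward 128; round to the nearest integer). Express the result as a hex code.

#808057

CSS olive is rgb(128, 128, 0).
Per channel, c → c + 0.68(128 − c):
  R: 128 + 0.68×(128−128) = 128 + 0 = 128 → 128
  G: 128 + 0 = 128 → 128
  B: 0 + 0.68×(128−0) = 0 + 87.04 = 87.04 → 87
rgb(128, 128, 87) = #808057.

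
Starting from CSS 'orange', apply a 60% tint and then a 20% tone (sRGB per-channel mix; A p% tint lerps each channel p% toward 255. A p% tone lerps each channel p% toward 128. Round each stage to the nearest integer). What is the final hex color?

#E6C994

CSS orange is rgb(255, 165, 0).
Per channel, c → c + 0.6(255 − c):
  R: 255 + 0.6×(255−255) = 255 + 0 = 255 → 255
  G: 165 + 54 = 219 → 219
  B: 0 + 153 = 153 → 153
After the tint: rgb(255, 219, 153) = #FFDB99.
Lerp each channel 20% toward 128:
  R: 255 − 25.4 = 229.6 → 230
  G: 219 + 0.2×(128−219) = 219 − 18.2 = 200.8 → 201
  B: 153 − 5 = 148 → 148
rgb(230, 201, 148) = #E6C994.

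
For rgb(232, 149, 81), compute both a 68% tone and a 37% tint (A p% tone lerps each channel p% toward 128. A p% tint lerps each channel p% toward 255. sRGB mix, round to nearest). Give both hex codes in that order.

#a18771, #f1bc91

68% tone:
  R: 232 − 70.72 = 161.28 → 161
  G: 149 + 0.68×(128−149) = 149 − 14.28 = 134.72 → 135
  B: 81 + 31.96 = 112.96 → 113
  → #a18771
37% tint:
  R: 232 + 8.51 = 240.51 → 241
  G: 149 + 0.37×(255−149) = 149 + 39.22 = 188.22 → 188
  B: 81 + 0.37×(255−81) = 81 + 64.38 = 145.38 → 145
  → #f1bc91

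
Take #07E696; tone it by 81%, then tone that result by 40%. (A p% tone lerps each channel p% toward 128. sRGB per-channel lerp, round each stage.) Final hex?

#07E696 is rgb(7, 230, 150).
Per channel, c → c + 0.81(128 − c):
  R: 7 + 98.01 = 105.01 → 105
  G: 230 + 0.81×(128−230) = 230 − 82.62 = 147.38 → 147
  B: 150 + 0.81×(128−150) = 150 − 17.82 = 132.18 → 132
After the tone: rgb(105, 147, 132) = #699384.
Lerp each channel 40% toward 128:
  R: 105 + 0.4×(128−105) = 105 + 9.2 = 114.2 → 114
  G: 147 − 7.6 = 139.4 → 139
  B: 132 + 0.4×(128−132) = 132 − 1.6 = 130.4 → 130
rgb(114, 139, 130) = #728B82.

#728B82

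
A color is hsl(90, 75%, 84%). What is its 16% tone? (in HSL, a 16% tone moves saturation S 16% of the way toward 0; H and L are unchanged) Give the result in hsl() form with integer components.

hsl(90, 63%, 84%)

S moves 16% from 75 toward 0: 75 − 12 = 63 → 63.
H and L are unchanged.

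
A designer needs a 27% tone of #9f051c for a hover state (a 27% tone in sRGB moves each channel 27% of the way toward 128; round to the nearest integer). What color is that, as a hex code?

#972637

#9f051c is rgb(159, 5, 28).
A 27% tone moves each channel 27% toward 128:
  R: 159 + 0.27×(128−159) = 159 − 8.37 = 150.63 → 151
  G: 5 + 0.27×(128−5) = 5 + 33.21 = 38.21 → 38
  B: 28 + 0.27×(128−28) = 28 + 27 = 55 → 55
rgb(151, 38, 55) = #972637.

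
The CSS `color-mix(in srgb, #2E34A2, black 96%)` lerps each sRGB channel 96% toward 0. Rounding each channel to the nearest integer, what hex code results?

#020206

#2E34A2 is rgb(46, 52, 162).
Lerp each channel 96% toward 0:
  R: 46 − 44.16 = 1.84 → 2
  G: 52 + 0.96×(0−52) = 52 − 49.92 = 2.08 → 2
  B: 162 + 0.96×(0−162) = 162 − 155.52 = 6.48 → 6
rgb(2, 2, 6) = #020206.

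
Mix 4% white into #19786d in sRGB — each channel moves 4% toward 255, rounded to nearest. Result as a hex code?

#227d73

#19786d is rgb(25, 120, 109).
Lerp each channel 4% toward 255:
  R: 25 + 9.2 = 34.2 → 34
  G: 120 + 0.04×(255−120) = 120 + 5.4 = 125.4 → 125
  B: 109 + 5.84 = 114.84 → 115
rgb(34, 125, 115) = #227d73.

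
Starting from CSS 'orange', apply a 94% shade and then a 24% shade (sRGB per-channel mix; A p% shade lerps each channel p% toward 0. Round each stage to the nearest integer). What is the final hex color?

#0b0800

CSS orange is rgb(255, 165, 0).
Lerp each channel 94% toward 0:
  R: 255 + 0.94×(0−255) = 255 − 239.7 = 15.3 → 15
  G: 165 − 155.1 = 9.9 → 10
  B: 0 + 0.94×(0−0) = 0 + 0 = 0 → 0
After the shade: rgb(15, 10, 0) = #0f0a00.
A 24% shade moves each channel 24% toward 0:
  R: 15 + 0.24×(0−15) = 15 − 3.6 = 11.4 → 11
  G: 10 − 2.4 = 7.6 → 8
  B: 0 + 0 = 0 → 0
rgb(11, 8, 0) = #0b0800.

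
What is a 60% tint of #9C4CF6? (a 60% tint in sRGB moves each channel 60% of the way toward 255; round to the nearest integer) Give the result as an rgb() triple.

#9C4CF6 is rgb(156, 76, 246).
Per channel, c → c + 0.6(255 − c):
  R: 156 + 0.6×(255−156) = 156 + 59.4 = 215.4 → 215
  G: 76 + 0.6×(255−76) = 76 + 107.4 = 183.4 → 183
  B: 246 + 0.6×(255−246) = 246 + 5.4 = 251.4 → 251

rgb(215, 183, 251)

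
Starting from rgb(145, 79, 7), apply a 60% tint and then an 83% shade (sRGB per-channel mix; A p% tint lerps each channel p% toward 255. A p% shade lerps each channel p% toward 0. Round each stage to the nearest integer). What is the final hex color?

#241f1b

Lerp each channel 60% toward 255:
  R: 145 + 66 = 211 → 211
  G: 79 + 105.6 = 184.6 → 185
  B: 7 + 0.6×(255−7) = 7 + 148.8 = 155.8 → 156
After the tint: rgb(211, 185, 156) = #d3b99c.
Lerp each channel 83% toward 0:
  R: 211 + 0.83×(0−211) = 211 − 175.13 = 35.87 → 36
  G: 185 + 0.83×(0−185) = 185 − 153.55 = 31.45 → 31
  B: 156 + 0.83×(0−156) = 156 − 129.48 = 26.52 → 27
rgb(36, 31, 27) = #241f1b.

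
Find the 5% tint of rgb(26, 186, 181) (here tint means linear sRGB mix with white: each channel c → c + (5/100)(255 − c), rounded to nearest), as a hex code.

Lerp each channel 5% toward 255:
  R: 26 + 0.05×(255−26) = 26 + 11.45 = 37.45 → 37
  G: 186 + 3.45 = 189.45 → 189
  B: 181 + 3.7 = 184.7 → 185
rgb(37, 189, 185) = #25bdb9.

#25bdb9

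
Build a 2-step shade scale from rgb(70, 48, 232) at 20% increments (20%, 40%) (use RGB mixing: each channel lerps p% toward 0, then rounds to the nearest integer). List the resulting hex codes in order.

20%: (70 − 14 = 56→56, 48 − 9.6 = 38.4→38, 232 − 46.4 = 185.6→186) → #3826ba
40%: (70 − 28 = 42→42, 48 − 19.2 = 28.8→29, 232 − 92.8 = 139.2→139) → #2a1d8b

#3826ba, #2a1d8b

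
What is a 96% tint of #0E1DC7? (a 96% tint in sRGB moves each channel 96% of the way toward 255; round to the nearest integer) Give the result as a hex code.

#F5F6FD

#0E1DC7 is rgb(14, 29, 199).
Per channel, c → c + 0.96(255 − c):
  R: 14 + 0.96×(255−14) = 14 + 231.36 = 245.36 → 245
  G: 29 + 216.96 = 245.96 → 246
  B: 199 + 53.76 = 252.76 → 253
rgb(245, 246, 253) = #F5F6FD.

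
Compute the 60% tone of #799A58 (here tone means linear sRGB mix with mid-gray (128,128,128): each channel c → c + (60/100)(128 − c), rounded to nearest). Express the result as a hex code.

#7D8A70

#799A58 is rgb(121, 154, 88).
A 60% tone moves each channel 60% toward 128:
  R: 121 + 4.2 = 125.2 → 125
  G: 154 + 0.6×(128−154) = 154 − 15.6 = 138.4 → 138
  B: 88 + 0.6×(128−88) = 88 + 24 = 112 → 112
rgb(125, 138, 112) = #7D8A70.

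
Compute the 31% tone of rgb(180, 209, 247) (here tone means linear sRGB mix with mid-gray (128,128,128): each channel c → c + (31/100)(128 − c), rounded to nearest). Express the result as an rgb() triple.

A 31% tone moves each channel 31% toward 128:
  R: 180 + 0.31×(128−180) = 180 − 16.12 = 163.88 → 164
  G: 209 + 0.31×(128−209) = 209 − 25.11 = 183.89 → 184
  B: 247 + 0.31×(128−247) = 247 − 36.89 = 210.11 → 210

rgb(164, 184, 210)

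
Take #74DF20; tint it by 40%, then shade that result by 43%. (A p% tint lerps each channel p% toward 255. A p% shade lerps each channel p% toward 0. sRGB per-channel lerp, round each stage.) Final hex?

#74DF20 is rgb(116, 223, 32).
Lerp each channel 40% toward 255:
  R: 116 + 0.4×(255−116) = 116 + 55.6 = 171.6 → 172
  G: 223 + 12.8 = 235.8 → 236
  B: 32 + 0.4×(255−32) = 32 + 89.2 = 121.2 → 121
After the tint: rgb(172, 236, 121) = #ACEC79.
Lerp each channel 43% toward 0:
  R: 172 − 73.96 = 98.04 → 98
  G: 236 + 0.43×(0−236) = 236 − 101.48 = 134.52 → 135
  B: 121 + 0.43×(0−121) = 121 − 52.03 = 68.97 → 69
rgb(98, 135, 69) = #628745.

#628745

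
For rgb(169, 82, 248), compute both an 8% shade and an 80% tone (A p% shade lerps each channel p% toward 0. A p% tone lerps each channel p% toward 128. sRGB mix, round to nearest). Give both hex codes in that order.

#9b4be4, #887798

8% shade:
  R: 169 + 0.08×(0−169) = 169 − 13.52 = 155.48 → 155
  G: 82 − 6.56 = 75.44 → 75
  B: 248 − 19.84 = 228.16 → 228
  → #9b4be4
80% tone:
  R: 169 + 0.8×(128−169) = 169 − 32.8 = 136.2 → 136
  G: 82 + 0.8×(128−82) = 82 + 36.8 = 118.8 → 119
  B: 248 + 0.8×(128−248) = 248 − 96 = 152 → 152
  → #887798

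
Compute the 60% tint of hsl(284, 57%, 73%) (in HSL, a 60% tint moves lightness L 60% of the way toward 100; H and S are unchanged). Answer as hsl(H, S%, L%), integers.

hsl(284, 57%, 89%)

L moves 60% from 73 toward 100: 73 + 16.2 = 89.2 → 89.
H and S are unchanged.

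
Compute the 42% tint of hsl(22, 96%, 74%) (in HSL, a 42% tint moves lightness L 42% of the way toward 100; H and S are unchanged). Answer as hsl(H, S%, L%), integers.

L moves 42% from 74 toward 100: 74 + 10.92 = 84.92 → 85.
H and S are unchanged.

hsl(22, 96%, 85%)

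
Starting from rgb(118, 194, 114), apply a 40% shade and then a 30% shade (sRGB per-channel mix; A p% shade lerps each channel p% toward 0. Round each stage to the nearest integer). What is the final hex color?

A 40% shade moves each channel 40% toward 0:
  R: 118 − 47.2 = 70.8 → 71
  G: 194 + 0.4×(0−194) = 194 − 77.6 = 116.4 → 116
  B: 114 − 45.6 = 68.4 → 68
After the shade: rgb(71, 116, 68) = #477444.
Lerp each channel 30% toward 0:
  R: 71 + 0.3×(0−71) = 71 − 21.3 = 49.7 → 50
  G: 116 − 34.8 = 81.2 → 81
  B: 68 + 0.3×(0−68) = 68 − 20.4 = 47.6 → 48
rgb(50, 81, 48) = #325130.

#325130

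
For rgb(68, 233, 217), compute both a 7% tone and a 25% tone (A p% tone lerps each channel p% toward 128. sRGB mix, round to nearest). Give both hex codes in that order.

#48e2d3, #53cfc3

7% tone:
  R: 68 + 4.2 = 72.2 → 72
  G: 233 − 7.35 = 225.65 → 226
  B: 217 + 0.07×(128−217) = 217 − 6.23 = 210.77 → 211
  → #48e2d3
25% tone:
  R: 68 + 15 = 83 → 83
  G: 233 − 26.25 = 206.75 → 207
  B: 217 + 0.25×(128−217) = 217 − 22.25 = 194.75 → 195
  → #53cfc3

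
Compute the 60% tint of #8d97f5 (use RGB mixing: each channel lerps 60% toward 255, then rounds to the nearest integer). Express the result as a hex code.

#d1d5fb

#8d97f5 is rgb(141, 151, 245).
Per channel, c → c + 0.6(255 − c):
  R: 141 + 68.4 = 209.4 → 209
  G: 151 + 0.6×(255−151) = 151 + 62.4 = 213.4 → 213
  B: 245 + 0.6×(255−245) = 245 + 6 = 251 → 251
rgb(209, 213, 251) = #d1d5fb.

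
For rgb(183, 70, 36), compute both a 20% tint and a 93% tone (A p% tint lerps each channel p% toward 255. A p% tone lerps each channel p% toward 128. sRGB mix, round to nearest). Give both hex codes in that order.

#C56B50, #847C7A

20% tint:
  R: 183 + 14.4 = 197.4 → 197
  G: 70 + 0.2×(255−70) = 70 + 37 = 107 → 107
  B: 36 + 0.2×(255−36) = 36 + 43.8 = 79.8 → 80
  → #C56B50
93% tone:
  R: 183 + 0.93×(128−183) = 183 − 51.15 = 131.85 → 132
  G: 70 + 0.93×(128−70) = 70 + 53.94 = 123.94 → 124
  B: 36 + 85.56 = 121.56 → 122
  → #847C7A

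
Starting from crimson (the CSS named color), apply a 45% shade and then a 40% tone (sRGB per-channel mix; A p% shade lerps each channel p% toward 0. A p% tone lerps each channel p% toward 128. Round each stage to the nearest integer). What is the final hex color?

CSS crimson is rgb(220, 20, 60).
A 45% shade moves each channel 45% toward 0:
  R: 220 + 0.45×(0−220) = 220 − 99 = 121 → 121
  G: 20 + 0.45×(0−20) = 20 − 9 = 11 → 11
  B: 60 − 27 = 33 → 33
After the shade: rgb(121, 11, 33) = #790B21.
Per channel, c → c + 0.4(128 − c):
  R: 121 + 0.4×(128−121) = 121 + 2.8 = 123.8 → 124
  G: 11 + 0.4×(128−11) = 11 + 46.8 = 57.8 → 58
  B: 33 + 38 = 71 → 71
rgb(124, 58, 71) = #7C3A47.

#7C3A47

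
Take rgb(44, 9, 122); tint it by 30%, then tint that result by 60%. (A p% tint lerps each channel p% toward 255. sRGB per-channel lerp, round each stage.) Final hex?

#c4bada

Per channel, c → c + 0.3(255 − c):
  R: 44 + 63.3 = 107.3 → 107
  G: 9 + 0.3×(255−9) = 9 + 73.8 = 82.8 → 83
  B: 122 + 0.3×(255−122) = 122 + 39.9 = 161.9 → 162
After the tint: rgb(107, 83, 162) = #6b53a2.
A 60% tint moves each channel 60% toward 255:
  R: 107 + 88.8 = 195.8 → 196
  G: 83 + 0.6×(255−83) = 83 + 103.2 = 186.2 → 186
  B: 162 + 0.6×(255−162) = 162 + 55.8 = 217.8 → 218
rgb(196, 186, 218) = #c4bada.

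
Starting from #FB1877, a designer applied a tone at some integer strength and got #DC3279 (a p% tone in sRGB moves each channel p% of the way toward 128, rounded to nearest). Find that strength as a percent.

#FB1877 is rgb(251, 24, 119); #DC3279 is rgb(220, 50, 121).
On the R channel (widest range): 220 ≈ 251 + (p/100)(128 − 251), so p ≈ 100×(220 − 251)/(128 − 251) = -3100/-123 = 25.20.
p = 25 reproduces all three channels after rounding.

25%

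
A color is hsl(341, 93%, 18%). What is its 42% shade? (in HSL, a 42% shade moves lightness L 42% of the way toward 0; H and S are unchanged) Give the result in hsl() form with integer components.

L moves 42% from 18 toward 0: 18 − 7.56 = 10.44 → 10.
H and S are unchanged.

hsl(341, 93%, 10%)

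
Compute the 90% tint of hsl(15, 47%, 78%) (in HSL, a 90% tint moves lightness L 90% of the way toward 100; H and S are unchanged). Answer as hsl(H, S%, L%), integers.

hsl(15, 47%, 98%)

L moves 90% from 78 toward 100: 78 + 19.8 = 97.8 → 98.
H and S are unchanged.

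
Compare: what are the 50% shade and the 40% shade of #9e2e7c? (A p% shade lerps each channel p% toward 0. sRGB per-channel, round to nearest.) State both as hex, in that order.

#4f173e, #5f1c4a

#9e2e7c is rgb(158, 46, 124).
50% shade:
  R: 158 − 79 = 79 → 79
  G: 46 + 0.5×(0−46) = 46 − 23 = 23 → 23
  B: 124 + 0.5×(0−124) = 124 − 62 = 62 → 62
  → #4f173e
40% shade:
  R: 158 + 0.4×(0−158) = 158 − 63.2 = 94.8 → 95
  G: 46 − 18.4 = 27.6 → 28
  B: 124 − 49.6 = 74.4 → 74
  → #5f1c4a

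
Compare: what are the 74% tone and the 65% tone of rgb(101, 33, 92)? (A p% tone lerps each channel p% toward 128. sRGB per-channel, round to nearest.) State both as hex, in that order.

#796777, #775F73

74% tone:
  R: 101 + 0.74×(128−101) = 101 + 19.98 = 120.98 → 121
  G: 33 + 70.3 = 103.3 → 103
  B: 92 + 26.64 = 118.64 → 119
  → #796777
65% tone:
  R: 101 + 0.65×(128−101) = 101 + 17.55 = 118.55 → 119
  G: 33 + 61.75 = 94.75 → 95
  B: 92 + 0.65×(128−92) = 92 + 23.4 = 115.4 → 115
  → #775F73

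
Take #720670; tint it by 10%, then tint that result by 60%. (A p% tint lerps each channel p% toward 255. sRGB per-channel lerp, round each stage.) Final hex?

#720670 is rgb(114, 6, 112).
Per channel, c → c + 0.1(255 − c):
  R: 114 + 14.1 = 128.1 → 128
  G: 6 + 0.1×(255−6) = 6 + 24.9 = 30.9 → 31
  B: 112 + 0.1×(255−112) = 112 + 14.3 = 126.3 → 126
After the tint: rgb(128, 31, 126) = #801f7e.
Lerp each channel 60% toward 255:
  R: 128 + 76.2 = 204.2 → 204
  G: 31 + 134.4 = 165.4 → 165
  B: 126 + 0.6×(255−126) = 126 + 77.4 = 203.4 → 203
rgb(204, 165, 203) = #cca5cb.

#cca5cb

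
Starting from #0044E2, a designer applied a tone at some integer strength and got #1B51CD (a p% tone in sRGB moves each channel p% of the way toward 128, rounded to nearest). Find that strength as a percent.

#0044E2 is rgb(0, 68, 226); #1B51CD is rgb(27, 81, 205).
On the R channel (widest range): 27 ≈ 0 + (p/100)(128 − 0), so p ≈ 100×(27 − 0)/(128 − 0) = 2700/128 = 21.09.
p = 21 reproduces all three channels after rounding.

21%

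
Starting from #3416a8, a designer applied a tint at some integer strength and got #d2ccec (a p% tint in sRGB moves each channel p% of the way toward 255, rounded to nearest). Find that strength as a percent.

#3416a8 is rgb(52, 22, 168); #d2ccec is rgb(210, 204, 236).
On the G channel (widest range): 204 ≈ 22 + (p/100)(255 − 22), so p ≈ 100×(204 − 22)/(255 − 22) = 18200/233 = 78.11.
p = 78 reproduces all three channels after rounding.

78%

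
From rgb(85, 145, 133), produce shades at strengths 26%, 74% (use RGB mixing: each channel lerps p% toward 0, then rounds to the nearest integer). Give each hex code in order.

26%: (85 − 22.1 = 62.9→63, 145 − 37.7 = 107.3→107, 133 − 34.58 = 98.42→98) → #3F6B62
74%: (85 − 62.9 = 22.1→22, 145 − 107.3 = 37.7→38, 133 − 98.42 = 34.58→35) → #162623

#3F6B62, #162623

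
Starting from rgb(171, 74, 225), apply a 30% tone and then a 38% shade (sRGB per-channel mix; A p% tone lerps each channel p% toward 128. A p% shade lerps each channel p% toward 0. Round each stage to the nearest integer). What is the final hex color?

#62387A

Per channel, c → c + 0.3(128 − c):
  R: 171 − 12.9 = 158.1 → 158
  G: 74 + 16.2 = 90.2 → 90
  B: 225 + 0.3×(128−225) = 225 − 29.1 = 195.9 → 196
After the tone: rgb(158, 90, 196) = #9E5AC4.
A 38% shade moves each channel 38% toward 0:
  R: 158 − 60.04 = 97.96 → 98
  G: 90 + 0.38×(0−90) = 90 − 34.2 = 55.8 → 56
  B: 196 − 74.48 = 121.52 → 122
rgb(98, 56, 122) = #62387A.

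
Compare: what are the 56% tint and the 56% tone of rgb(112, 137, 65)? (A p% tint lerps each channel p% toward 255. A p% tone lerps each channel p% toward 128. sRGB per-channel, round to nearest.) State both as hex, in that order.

56% tint:
  R: 112 + 0.56×(255−112) = 112 + 80.08 = 192.08 → 192
  G: 137 + 66.08 = 203.08 → 203
  B: 65 + 106.4 = 171.4 → 171
  → #c0cbab
56% tone:
  R: 112 + 8.96 = 120.96 → 121
  G: 137 + 0.56×(128−137) = 137 − 5.04 = 131.96 → 132
  B: 65 + 0.56×(128−65) = 65 + 35.28 = 100.28 → 100
  → #798464

#c0cbab, #798464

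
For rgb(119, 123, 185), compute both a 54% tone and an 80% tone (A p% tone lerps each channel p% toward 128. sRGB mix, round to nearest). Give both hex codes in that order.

#7c7e9a, #7e7f8b

54% tone:
  R: 119 + 0.54×(128−119) = 119 + 4.86 = 123.86 → 124
  G: 123 + 0.54×(128−123) = 123 + 2.7 = 125.7 → 126
  B: 185 − 30.78 = 154.22 → 154
  → #7c7e9a
80% tone:
  R: 119 + 0.8×(128−119) = 119 + 7.2 = 126.2 → 126
  G: 123 + 0.8×(128−123) = 123 + 4 = 127 → 127
  B: 185 − 45.6 = 139.4 → 139
  → #7e7f8b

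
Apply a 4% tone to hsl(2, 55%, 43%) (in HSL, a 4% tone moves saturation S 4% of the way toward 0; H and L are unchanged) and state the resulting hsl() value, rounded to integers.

S moves 4% from 55 toward 0: 55 − 2.2 = 52.8 → 53.
H and L are unchanged.

hsl(2, 53%, 43%)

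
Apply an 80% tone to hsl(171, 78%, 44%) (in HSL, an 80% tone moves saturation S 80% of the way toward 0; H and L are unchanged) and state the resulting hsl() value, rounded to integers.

hsl(171, 16%, 44%)

S moves 80% from 78 toward 0: 78 − 62.4 = 15.6 → 16.
H and L are unchanged.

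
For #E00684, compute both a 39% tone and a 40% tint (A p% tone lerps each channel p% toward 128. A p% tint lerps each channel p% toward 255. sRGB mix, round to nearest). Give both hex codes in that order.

#BB3682, #EC6AB5

#E00684 is rgb(224, 6, 132).
39% tone:
  R: 224 + 0.39×(128−224) = 224 − 37.44 = 186.56 → 187
  G: 6 + 0.39×(128−6) = 6 + 47.58 = 53.58 → 54
  B: 132 + 0.39×(128−132) = 132 − 1.56 = 130.44 → 130
  → #BB3682
40% tint:
  R: 224 + 12.4 = 236.4 → 236
  G: 6 + 99.6 = 105.6 → 106
  B: 132 + 0.4×(255−132) = 132 + 49.2 = 181.2 → 181
  → #EC6AB5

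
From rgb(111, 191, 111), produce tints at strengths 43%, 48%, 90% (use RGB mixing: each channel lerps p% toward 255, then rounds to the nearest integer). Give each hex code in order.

43%: (111 + 61.92 = 172.92→173, 191 + 27.52 = 218.52→219, 111 + 61.92 = 172.92→173) → #ADDBAD
48%: (111 + 69.12 = 180.12→180, 191 + 30.72 = 221.72→222, 111 + 69.12 = 180.12→180) → #B4DEB4
90%: (111 + 129.6 = 240.6→241, 191 + 57.6 = 248.6→249, 111 + 129.6 = 240.6→241) → #F1F9F1

#ADDBAD, #B4DEB4, #F1F9F1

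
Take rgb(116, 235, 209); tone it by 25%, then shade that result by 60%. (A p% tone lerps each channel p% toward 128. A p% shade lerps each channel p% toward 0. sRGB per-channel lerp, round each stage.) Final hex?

A 25% tone moves each channel 25% toward 128:
  R: 116 + 0.25×(128−116) = 116 + 3 = 119 → 119
  G: 235 + 0.25×(128−235) = 235 − 26.75 = 208.25 → 208
  B: 209 − 20.25 = 188.75 → 189
After the tone: rgb(119, 208, 189) = #77D0BD.
Lerp each channel 60% toward 0:
  R: 119 + 0.6×(0−119) = 119 − 71.4 = 47.6 → 48
  G: 208 + 0.6×(0−208) = 208 − 124.8 = 83.2 → 83
  B: 189 + 0.6×(0−189) = 189 − 113.4 = 75.6 → 76
rgb(48, 83, 76) = #30534C.

#30534C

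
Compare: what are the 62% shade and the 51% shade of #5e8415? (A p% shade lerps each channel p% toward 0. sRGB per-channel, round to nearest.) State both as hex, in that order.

#5e8415 is rgb(94, 132, 21).
62% shade:
  R: 94 + 0.62×(0−94) = 94 − 58.28 = 35.72 → 36
  G: 132 + 0.62×(0−132) = 132 − 81.84 = 50.16 → 50
  B: 21 − 13.02 = 7.98 → 8
  → #243208
51% shade:
  R: 94 − 47.94 = 46.06 → 46
  G: 132 − 67.32 = 64.68 → 65
  B: 21 − 10.71 = 10.29 → 10
  → #2e410a

#243208, #2e410a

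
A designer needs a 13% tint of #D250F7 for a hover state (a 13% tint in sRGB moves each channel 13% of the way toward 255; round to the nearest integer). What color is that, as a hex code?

#D867F8

#D250F7 is rgb(210, 80, 247).
Lerp each channel 13% toward 255:
  R: 210 + 5.85 = 215.85 → 216
  G: 80 + 0.13×(255−80) = 80 + 22.75 = 102.75 → 103
  B: 247 + 1.04 = 248.04 → 248
rgb(216, 103, 248) = #D867F8.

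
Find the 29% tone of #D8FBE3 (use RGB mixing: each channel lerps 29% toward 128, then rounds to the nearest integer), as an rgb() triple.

rgb(190, 215, 198)

#D8FBE3 is rgb(216, 251, 227).
Lerp each channel 29% toward 128:
  R: 216 − 25.52 = 190.48 → 190
  G: 251 + 0.29×(128−251) = 251 − 35.67 = 215.33 → 215
  B: 227 − 28.71 = 198.29 → 198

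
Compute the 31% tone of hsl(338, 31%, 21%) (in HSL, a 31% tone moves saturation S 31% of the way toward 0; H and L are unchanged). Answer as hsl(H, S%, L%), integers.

hsl(338, 21%, 21%)

S moves 31% from 31 toward 0: 31 − 9.61 = 21.39 → 21.
H and L are unchanged.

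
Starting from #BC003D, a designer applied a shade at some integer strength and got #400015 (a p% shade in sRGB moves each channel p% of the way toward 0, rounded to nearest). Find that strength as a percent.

#BC003D is rgb(188, 0, 61); #400015 is rgb(64, 0, 21).
On the R channel (widest range): 64 ≈ 188 + (p/100)(0 − 188), so p ≈ 100×(64 − 188)/(0 − 188) = -12400/-188 = 65.96.
p = 66 reproduces all three channels after rounding.

66%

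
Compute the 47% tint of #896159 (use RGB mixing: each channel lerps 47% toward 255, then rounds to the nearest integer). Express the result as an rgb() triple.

#896159 is rgb(137, 97, 89).
Lerp each channel 47% toward 255:
  R: 137 + 55.46 = 192.46 → 192
  G: 97 + 0.47×(255−97) = 97 + 74.26 = 171.26 → 171
  B: 89 + 0.47×(255−89) = 89 + 78.02 = 167.02 → 167

rgb(192, 171, 167)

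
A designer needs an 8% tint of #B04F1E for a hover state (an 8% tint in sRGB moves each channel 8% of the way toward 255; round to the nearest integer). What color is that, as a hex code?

#B04F1E is rgb(176, 79, 30).
An 8% tint moves each channel 8% toward 255:
  R: 176 + 6.32 = 182.32 → 182
  G: 79 + 14.08 = 93.08 → 93
  B: 30 + 0.08×(255−30) = 30 + 18 = 48 → 48
rgb(182, 93, 48) = #B65D30.

#B65D30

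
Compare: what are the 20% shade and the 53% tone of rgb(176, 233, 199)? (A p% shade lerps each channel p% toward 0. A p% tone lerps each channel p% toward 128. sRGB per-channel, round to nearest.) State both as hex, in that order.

#8dba9f, #97b1a1

20% shade:
  R: 176 + 0.2×(0−176) = 176 − 35.2 = 140.8 → 141
  G: 233 + 0.2×(0−233) = 233 − 46.6 = 186.4 → 186
  B: 199 − 39.8 = 159.2 → 159
  → #8dba9f
53% tone:
  R: 176 + 0.53×(128−176) = 176 − 25.44 = 150.56 → 151
  G: 233 − 55.65 = 177.35 → 177
  B: 199 + 0.53×(128−199) = 199 − 37.63 = 161.37 → 161
  → #97b1a1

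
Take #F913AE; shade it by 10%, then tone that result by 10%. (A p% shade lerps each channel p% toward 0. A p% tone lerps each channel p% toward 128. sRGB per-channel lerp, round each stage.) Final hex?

#D61C9A

#F913AE is rgb(249, 19, 174).
Per channel, c → c + 0.1(0 − c):
  R: 249 − 24.9 = 224.1 → 224
  G: 19 + 0.1×(0−19) = 19 − 1.9 = 17.1 → 17
  B: 174 + 0.1×(0−174) = 174 − 17.4 = 156.6 → 157
After the shade: rgb(224, 17, 157) = #E0119D.
Per channel, c → c + 0.1(128 − c):
  R: 224 + 0.1×(128−224) = 224 − 9.6 = 214.4 → 214
  G: 17 + 11.1 = 28.1 → 28
  B: 157 − 2.9 = 154.1 → 154
rgb(214, 28, 154) = #D61C9A.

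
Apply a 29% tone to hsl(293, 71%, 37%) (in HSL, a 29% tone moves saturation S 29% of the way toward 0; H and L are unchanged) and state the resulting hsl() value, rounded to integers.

S moves 29% from 71 toward 0: 71 − 20.59 = 50.41 → 50.
H and L are unchanged.

hsl(293, 50%, 37%)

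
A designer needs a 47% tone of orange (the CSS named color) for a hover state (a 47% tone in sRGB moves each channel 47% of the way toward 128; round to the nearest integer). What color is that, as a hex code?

#C3943C

CSS orange is rgb(255, 165, 0).
Per channel, c → c + 0.47(128 − c):
  R: 255 + 0.47×(128−255) = 255 − 59.69 = 195.31 → 195
  G: 165 + 0.47×(128−165) = 165 − 17.39 = 147.61 → 148
  B: 0 + 60.16 = 60.16 → 60
rgb(195, 148, 60) = #C3943C.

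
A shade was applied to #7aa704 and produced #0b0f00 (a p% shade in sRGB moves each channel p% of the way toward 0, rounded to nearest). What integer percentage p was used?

#7aa704 is rgb(122, 167, 4); #0b0f00 is rgb(11, 15, 0).
On the G channel (widest range): 15 ≈ 167 + (p/100)(0 − 167), so p ≈ 100×(15 − 167)/(0 − 167) = -15200/-167 = 91.02.
p = 91 reproduces all three channels after rounding.

91%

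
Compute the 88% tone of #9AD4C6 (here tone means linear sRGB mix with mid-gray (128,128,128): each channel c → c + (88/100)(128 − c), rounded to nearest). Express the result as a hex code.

#838A88

#9AD4C6 is rgb(154, 212, 198).
An 88% tone moves each channel 88% toward 128:
  R: 154 + 0.88×(128−154) = 154 − 22.88 = 131.12 → 131
  G: 212 − 73.92 = 138.08 → 138
  B: 198 + 0.88×(128−198) = 198 − 61.6 = 136.4 → 136
rgb(131, 138, 136) = #838A88.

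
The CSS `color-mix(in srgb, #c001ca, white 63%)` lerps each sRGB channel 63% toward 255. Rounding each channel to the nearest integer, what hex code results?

#c001ca is rgb(192, 1, 202).
Per channel, c → c + 0.63(255 − c):
  R: 192 + 0.63×(255−192) = 192 + 39.69 = 231.69 → 232
  G: 1 + 0.63×(255−1) = 1 + 160.02 = 161.02 → 161
  B: 202 + 0.63×(255−202) = 202 + 33.39 = 235.39 → 235
rgb(232, 161, 235) = #e8a1eb.

#e8a1eb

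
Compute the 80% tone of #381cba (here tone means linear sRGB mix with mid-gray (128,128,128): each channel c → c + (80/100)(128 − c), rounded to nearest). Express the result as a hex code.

#381cba is rgb(56, 28, 186).
Per channel, c → c + 0.8(128 − c):
  R: 56 + 0.8×(128−56) = 56 + 57.6 = 113.6 → 114
  G: 28 + 0.8×(128−28) = 28 + 80 = 108 → 108
  B: 186 − 46.4 = 139.6 → 140
rgb(114, 108, 140) = #726c8c.

#726c8c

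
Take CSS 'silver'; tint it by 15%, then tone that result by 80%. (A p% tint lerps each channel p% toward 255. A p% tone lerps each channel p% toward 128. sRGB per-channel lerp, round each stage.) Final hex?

CSS silver is rgb(192, 192, 192).
Per channel, c → c + 0.15(255 − c):
  R: 192 + 9.45 = 201.45 → 201
  G: 192 + 9.45 = 201.45 → 201
  B: 192 + 0.15×(255−192) = 192 + 9.45 = 201.45 → 201
After the tint: rgb(201, 201, 201) = #C9C9C9.
An 80% tone moves each channel 80% toward 128:
  R: 201 + 0.8×(128−201) = 201 − 58.4 = 142.6 → 143
  G: 201 + 0.8×(128−201) = 201 − 58.4 = 142.6 → 143
  B: 201 + 0.8×(128−201) = 201 − 58.4 = 142.6 → 143
rgb(143, 143, 143) = #8F8F8F.

#8F8F8F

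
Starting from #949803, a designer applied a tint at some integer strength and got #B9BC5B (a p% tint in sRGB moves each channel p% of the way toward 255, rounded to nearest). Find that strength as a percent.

35%

#949803 is rgb(148, 152, 3); #B9BC5B is rgb(185, 188, 91).
On the B channel (widest range): 91 ≈ 3 + (p/100)(255 − 3), so p ≈ 100×(91 − 3)/(255 − 3) = 8800/252 = 34.92.
p = 35 reproduces all three channels after rounding.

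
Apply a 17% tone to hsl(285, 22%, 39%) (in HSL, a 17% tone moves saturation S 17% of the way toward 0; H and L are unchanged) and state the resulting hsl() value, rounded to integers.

hsl(285, 18%, 39%)

S moves 17% from 22 toward 0: 22 − 3.74 = 18.26 → 18.
H and L are unchanged.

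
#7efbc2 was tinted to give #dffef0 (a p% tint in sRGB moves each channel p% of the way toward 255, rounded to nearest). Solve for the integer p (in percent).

#7efbc2 is rgb(126, 251, 194); #dffef0 is rgb(223, 254, 240).
On the R channel (widest range): 223 ≈ 126 + (p/100)(255 − 126), so p ≈ 100×(223 − 126)/(255 − 126) = 9700/129 = 75.19.
p = 75 reproduces all three channels after rounding.

75%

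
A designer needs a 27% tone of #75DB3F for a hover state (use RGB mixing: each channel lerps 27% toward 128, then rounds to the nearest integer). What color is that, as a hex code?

#78C251

#75DB3F is rgb(117, 219, 63).
Lerp each channel 27% toward 128:
  R: 117 + 0.27×(128−117) = 117 + 2.97 = 119.97 → 120
  G: 219 − 24.57 = 194.43 → 194
  B: 63 + 0.27×(128−63) = 63 + 17.55 = 80.55 → 81
rgb(120, 194, 81) = #78C251.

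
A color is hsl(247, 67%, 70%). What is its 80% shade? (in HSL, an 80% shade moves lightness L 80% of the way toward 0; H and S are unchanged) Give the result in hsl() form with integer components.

L moves 80% from 70 toward 0: 70 − 56 = 14 → 14.
H and S are unchanged.

hsl(247, 67%, 14%)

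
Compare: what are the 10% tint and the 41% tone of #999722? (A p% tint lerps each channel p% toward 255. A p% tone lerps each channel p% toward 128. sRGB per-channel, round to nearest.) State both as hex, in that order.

#999722 is rgb(153, 151, 34).
10% tint:
  R: 153 + 10.2 = 163.2 → 163
  G: 151 + 0.1×(255−151) = 151 + 10.4 = 161.4 → 161
  B: 34 + 0.1×(255−34) = 34 + 22.1 = 56.1 → 56
  → #A3A138
41% tone:
  R: 153 − 10.25 = 142.75 → 143
  G: 151 − 9.43 = 141.57 → 142
  B: 34 + 0.41×(128−34) = 34 + 38.54 = 72.54 → 73
  → #8F8E49

#A3A138, #8F8E49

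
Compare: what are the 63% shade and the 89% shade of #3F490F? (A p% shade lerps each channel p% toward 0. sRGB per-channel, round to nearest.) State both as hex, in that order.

#3F490F is rgb(63, 73, 15).
63% shade:
  R: 63 − 39.69 = 23.31 → 23
  G: 73 + 0.63×(0−73) = 73 − 45.99 = 27.01 → 27
  B: 15 − 9.45 = 5.55 → 6
  → #171B06
89% shade:
  R: 63 + 0.89×(0−63) = 63 − 56.07 = 6.93 → 7
  G: 73 − 64.97 = 8.03 → 8
  B: 15 − 13.35 = 1.65 → 2
  → #070802

#171B06, #070802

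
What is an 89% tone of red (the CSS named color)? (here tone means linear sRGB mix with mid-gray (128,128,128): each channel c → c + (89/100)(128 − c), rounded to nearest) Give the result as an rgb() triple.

rgb(142, 114, 114)

CSS red is rgb(255, 0, 0).
Lerp each channel 89% toward 128:
  R: 255 + 0.89×(128−255) = 255 − 113.03 = 141.97 → 142
  G: 0 + 0.89×(128−0) = 0 + 113.92 = 113.92 → 114
  B: 0 + 113.92 = 113.92 → 114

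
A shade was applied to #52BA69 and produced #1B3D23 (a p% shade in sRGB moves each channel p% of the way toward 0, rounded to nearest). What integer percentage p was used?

#52BA69 is rgb(82, 186, 105); #1B3D23 is rgb(27, 61, 35).
On the G channel (widest range): 61 ≈ 186 + (p/100)(0 − 186), so p ≈ 100×(61 − 186)/(0 − 186) = -12500/-186 = 67.20.
p = 67 reproduces all three channels after rounding.

67%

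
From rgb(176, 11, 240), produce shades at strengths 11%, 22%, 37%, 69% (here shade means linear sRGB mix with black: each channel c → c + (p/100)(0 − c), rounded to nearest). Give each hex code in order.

#9d0ad6, #8909bb, #6f0797, #37034a

11%: (176 − 19.36 = 156.64→157, 11 − 1.21 = 9.79→10, 240 − 26.4 = 213.6→214) → #9d0ad6
22%: (176 − 38.72 = 137.28→137, 11 − 2.42 = 8.58→9, 240 − 52.8 = 187.2→187) → #8909bb
37%: (176 − 65.12 = 110.88→111, 11 − 4.07 = 6.93→7, 240 − 88.8 = 151.2→151) → #6f0797
69%: (176 − 121.44 = 54.56→55, 11 − 7.59 = 3.41→3, 240 − 165.6 = 74.4→74) → #37034a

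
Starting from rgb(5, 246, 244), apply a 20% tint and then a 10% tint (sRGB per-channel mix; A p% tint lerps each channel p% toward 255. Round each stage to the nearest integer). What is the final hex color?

#4BF9F7

A 20% tint moves each channel 20% toward 255:
  R: 5 + 50 = 55 → 55
  G: 246 + 1.8 = 247.8 → 248
  B: 244 + 2.2 = 246.2 → 246
After the tint: rgb(55, 248, 246) = #37F8F6.
Per channel, c → c + 0.1(255 − c):
  R: 55 + 20 = 75 → 75
  G: 248 + 0.1×(255−248) = 248 + 0.7 = 248.7 → 249
  B: 246 + 0.9 = 246.9 → 247
rgb(75, 249, 247) = #4BF9F7.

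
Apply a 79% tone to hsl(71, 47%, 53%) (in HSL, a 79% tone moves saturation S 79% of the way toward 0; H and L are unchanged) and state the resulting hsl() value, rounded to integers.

S moves 79% from 47 toward 0: 47 − 37.13 = 9.87 → 10.
H and L are unchanged.

hsl(71, 10%, 53%)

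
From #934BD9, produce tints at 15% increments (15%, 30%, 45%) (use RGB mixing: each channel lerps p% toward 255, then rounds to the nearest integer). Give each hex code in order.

#934BD9 is rgb(147, 75, 217).
15%: (147 + 16.2 = 163.2→163, 75 + 27 = 102→102, 217 + 5.7 = 222.7→223) → #A366DF
30%: (147 + 32.4 = 179.4→179, 75 + 54 = 129→129, 217 + 11.4 = 228.4→228) → #B381E4
45%: (147 + 48.6 = 195.6→196, 75 + 81 = 156→156, 217 + 17.1 = 234.1→234) → #C49CEA

#A366DF, #B381E4, #C49CEA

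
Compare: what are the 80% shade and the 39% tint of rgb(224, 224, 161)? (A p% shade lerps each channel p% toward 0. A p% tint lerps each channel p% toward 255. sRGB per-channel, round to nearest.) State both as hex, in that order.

80% shade:
  R: 224 + 0.8×(0−224) = 224 − 179.2 = 44.8 → 45
  G: 224 + 0.8×(0−224) = 224 − 179.2 = 44.8 → 45
  B: 161 + 0.8×(0−161) = 161 − 128.8 = 32.2 → 32
  → #2D2D20
39% tint:
  R: 224 + 12.09 = 236.09 → 236
  G: 224 + 12.09 = 236.09 → 236
  B: 161 + 0.39×(255−161) = 161 + 36.66 = 197.66 → 198
  → #ECECC6

#2D2D20, #ECECC6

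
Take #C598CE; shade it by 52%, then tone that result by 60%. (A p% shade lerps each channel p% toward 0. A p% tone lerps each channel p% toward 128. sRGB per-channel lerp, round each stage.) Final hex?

#736A74

#C598CE is rgb(197, 152, 206).
A 52% shade moves each channel 52% toward 0:
  R: 197 − 102.44 = 94.56 → 95
  G: 152 + 0.52×(0−152) = 152 − 79.04 = 72.96 → 73
  B: 206 − 107.12 = 98.88 → 99
After the shade: rgb(95, 73, 99) = #5F4963.
A 60% tone moves each channel 60% toward 128:
  R: 95 + 0.6×(128−95) = 95 + 19.8 = 114.8 → 115
  G: 73 + 33 = 106 → 106
  B: 99 + 17.4 = 116.4 → 116
rgb(115, 106, 116) = #736A74.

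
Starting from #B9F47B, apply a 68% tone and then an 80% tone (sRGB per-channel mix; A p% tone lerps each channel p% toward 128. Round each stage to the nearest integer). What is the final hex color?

#848780

#B9F47B is rgb(185, 244, 123).
Per channel, c → c + 0.68(128 − c):
  R: 185 + 0.68×(128−185) = 185 − 38.76 = 146.24 → 146
  G: 244 + 0.68×(128−244) = 244 − 78.88 = 165.12 → 165
  B: 123 + 3.4 = 126.4 → 126
After the tone: rgb(146, 165, 126) = #92A57E.
An 80% tone moves each channel 80% toward 128:
  R: 146 + 0.8×(128−146) = 146 − 14.4 = 131.6 → 132
  G: 165 − 29.6 = 135.4 → 135
  B: 126 + 0.8×(128−126) = 126 + 1.6 = 127.6 → 128
rgb(132, 135, 128) = #848780.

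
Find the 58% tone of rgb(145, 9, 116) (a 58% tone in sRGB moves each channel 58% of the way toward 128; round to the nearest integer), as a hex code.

#874E7B

A 58% tone moves each channel 58% toward 128:
  R: 145 − 9.86 = 135.14 → 135
  G: 9 + 69.02 = 78.02 → 78
  B: 116 + 0.58×(128−116) = 116 + 6.96 = 122.96 → 123
rgb(135, 78, 123) = #874E7B.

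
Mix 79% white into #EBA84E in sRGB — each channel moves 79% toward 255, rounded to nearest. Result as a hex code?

#FBEDDA

#EBA84E is rgb(235, 168, 78).
A 79% tint moves each channel 79% toward 255:
  R: 235 + 0.79×(255−235) = 235 + 15.8 = 250.8 → 251
  G: 168 + 68.73 = 236.73 → 237
  B: 78 + 0.79×(255−78) = 78 + 139.83 = 217.83 → 218
rgb(251, 237, 218) = #FBEDDA.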